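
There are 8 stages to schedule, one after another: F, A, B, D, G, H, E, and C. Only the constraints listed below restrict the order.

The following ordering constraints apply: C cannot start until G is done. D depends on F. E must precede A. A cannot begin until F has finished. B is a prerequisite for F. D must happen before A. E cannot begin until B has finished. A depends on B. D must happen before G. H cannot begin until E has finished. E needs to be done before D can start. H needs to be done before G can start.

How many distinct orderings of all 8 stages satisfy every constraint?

17

B is the only stage with nothing required before it, so every ordering starts there.
Systematically extending each partial ordering one stage at a time and counting, there are 17 complete orderings.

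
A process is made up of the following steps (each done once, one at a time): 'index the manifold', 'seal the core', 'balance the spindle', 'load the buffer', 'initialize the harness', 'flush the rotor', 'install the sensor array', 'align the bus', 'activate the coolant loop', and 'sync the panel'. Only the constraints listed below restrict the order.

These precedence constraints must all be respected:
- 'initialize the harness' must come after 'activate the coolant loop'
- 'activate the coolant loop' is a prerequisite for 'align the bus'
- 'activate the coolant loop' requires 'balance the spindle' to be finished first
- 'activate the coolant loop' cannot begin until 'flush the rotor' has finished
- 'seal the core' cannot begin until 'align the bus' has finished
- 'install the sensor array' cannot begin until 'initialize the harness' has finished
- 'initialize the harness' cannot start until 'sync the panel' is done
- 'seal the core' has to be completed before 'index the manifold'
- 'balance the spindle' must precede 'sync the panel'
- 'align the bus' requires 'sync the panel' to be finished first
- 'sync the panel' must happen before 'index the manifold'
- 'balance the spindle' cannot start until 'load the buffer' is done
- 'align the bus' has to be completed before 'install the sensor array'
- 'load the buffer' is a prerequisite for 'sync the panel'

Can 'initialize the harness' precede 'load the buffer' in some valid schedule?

No

There is a dependency chain 'load the buffer' → 'sync the panel' → 'initialize the harness', so 'initialize the harness' always comes after 'load the buffer'.
So no valid ordering can have 'initialize the harness' before 'load the buffer'.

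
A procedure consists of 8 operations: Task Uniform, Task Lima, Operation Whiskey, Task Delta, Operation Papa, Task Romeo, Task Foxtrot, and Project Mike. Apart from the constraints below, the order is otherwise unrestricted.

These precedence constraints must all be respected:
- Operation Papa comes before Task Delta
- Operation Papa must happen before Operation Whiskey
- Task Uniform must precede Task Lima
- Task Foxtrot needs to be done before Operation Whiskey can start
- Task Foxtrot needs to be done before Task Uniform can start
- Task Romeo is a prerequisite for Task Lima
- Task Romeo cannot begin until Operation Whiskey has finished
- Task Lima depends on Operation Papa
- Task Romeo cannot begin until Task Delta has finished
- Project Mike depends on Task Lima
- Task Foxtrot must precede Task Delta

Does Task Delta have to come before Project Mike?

Following the dependencies: Task Delta → Task Romeo → Task Lima → Project Mike.
So Task Delta must precede Project Mike in any valid ordering.

Yes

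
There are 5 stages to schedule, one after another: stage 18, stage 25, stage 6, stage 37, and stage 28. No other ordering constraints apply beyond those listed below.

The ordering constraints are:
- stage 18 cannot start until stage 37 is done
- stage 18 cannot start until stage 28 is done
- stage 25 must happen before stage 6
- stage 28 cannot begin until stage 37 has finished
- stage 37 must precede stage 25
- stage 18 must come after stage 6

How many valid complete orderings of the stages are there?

3

Stage 37 is the only stage with nothing required before it, so every ordering starts there.
Enumerating by repeatedly choosing an available stage (one whose prerequisites are all placed) gives 3 distinct complete orderings.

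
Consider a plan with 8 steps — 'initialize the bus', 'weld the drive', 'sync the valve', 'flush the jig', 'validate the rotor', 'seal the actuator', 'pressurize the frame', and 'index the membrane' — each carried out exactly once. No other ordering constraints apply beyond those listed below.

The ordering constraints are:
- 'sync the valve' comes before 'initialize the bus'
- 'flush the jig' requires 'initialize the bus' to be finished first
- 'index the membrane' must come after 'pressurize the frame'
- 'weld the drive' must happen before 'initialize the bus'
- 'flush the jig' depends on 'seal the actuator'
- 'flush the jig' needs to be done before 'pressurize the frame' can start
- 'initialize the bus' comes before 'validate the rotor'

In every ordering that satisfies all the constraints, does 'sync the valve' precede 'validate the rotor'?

Yes

Following the dependencies: 'sync the valve' → 'initialize the bus' → 'validate the rotor'.
So 'sync the valve' must precede 'validate the rotor' in any valid ordering.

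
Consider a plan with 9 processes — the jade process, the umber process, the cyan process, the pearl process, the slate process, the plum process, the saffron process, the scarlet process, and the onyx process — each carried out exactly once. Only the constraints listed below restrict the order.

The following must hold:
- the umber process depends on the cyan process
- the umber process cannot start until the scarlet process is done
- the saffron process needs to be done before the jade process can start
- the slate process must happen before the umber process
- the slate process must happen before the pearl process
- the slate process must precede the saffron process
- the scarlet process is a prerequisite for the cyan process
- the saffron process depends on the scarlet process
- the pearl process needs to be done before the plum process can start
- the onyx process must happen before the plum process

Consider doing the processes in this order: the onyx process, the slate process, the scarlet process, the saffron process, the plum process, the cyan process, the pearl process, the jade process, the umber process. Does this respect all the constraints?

Here the pearl process comes after the plum process.
But one of the constraints requires the pearl process before the plum process, so this ordering violates it.

No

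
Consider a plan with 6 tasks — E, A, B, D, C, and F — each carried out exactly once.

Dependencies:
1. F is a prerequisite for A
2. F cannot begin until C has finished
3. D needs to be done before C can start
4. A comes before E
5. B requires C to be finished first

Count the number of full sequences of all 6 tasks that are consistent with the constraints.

Only D has no prerequisites, so it must go first.
Enumerating by repeatedly choosing an available task (one whose prerequisites are all placed) gives 4 distinct complete orderings.

4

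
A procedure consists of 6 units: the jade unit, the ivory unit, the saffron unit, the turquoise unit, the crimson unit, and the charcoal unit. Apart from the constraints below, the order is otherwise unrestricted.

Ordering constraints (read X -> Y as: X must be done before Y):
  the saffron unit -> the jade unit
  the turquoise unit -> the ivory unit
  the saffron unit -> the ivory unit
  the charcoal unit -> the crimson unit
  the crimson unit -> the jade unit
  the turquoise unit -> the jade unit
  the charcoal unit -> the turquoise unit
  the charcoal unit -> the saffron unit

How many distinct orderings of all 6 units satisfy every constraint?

Only the charcoal unit has no prerequisites, so it must go first.
Counting all ways to extend the partial order to a total order gives 14.

14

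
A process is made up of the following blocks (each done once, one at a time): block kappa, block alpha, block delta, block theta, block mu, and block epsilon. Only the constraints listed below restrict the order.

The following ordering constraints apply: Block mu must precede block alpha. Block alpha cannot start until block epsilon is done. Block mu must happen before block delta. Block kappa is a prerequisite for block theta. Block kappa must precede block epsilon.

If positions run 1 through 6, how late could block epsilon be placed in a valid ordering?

The only block forced after block epsilon (directly or by a chain) is block alpha.
With 1 mandatory successor out of 6 blocks total, the latest slot for block epsilon is 6−1 = 5, and it's reachable by doing all non-successors before block epsilon.

5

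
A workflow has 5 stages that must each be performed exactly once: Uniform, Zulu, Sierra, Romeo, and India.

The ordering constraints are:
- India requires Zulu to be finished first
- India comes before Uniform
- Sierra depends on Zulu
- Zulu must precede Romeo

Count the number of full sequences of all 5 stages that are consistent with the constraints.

12

Only Zulu has no prerequisites, so it must go first.
Counting all ways to extend the partial order to a total order gives 12.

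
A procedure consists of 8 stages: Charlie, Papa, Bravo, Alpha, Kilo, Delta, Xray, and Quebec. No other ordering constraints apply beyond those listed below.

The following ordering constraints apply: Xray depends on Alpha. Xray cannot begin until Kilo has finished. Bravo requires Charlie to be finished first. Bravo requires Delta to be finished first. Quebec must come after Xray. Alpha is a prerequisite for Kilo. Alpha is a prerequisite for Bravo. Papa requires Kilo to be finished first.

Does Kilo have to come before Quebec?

Chaining the stated constraints: Kilo → Xray → Quebec.
Hence Kilo necessarily comes before Quebec.

Yes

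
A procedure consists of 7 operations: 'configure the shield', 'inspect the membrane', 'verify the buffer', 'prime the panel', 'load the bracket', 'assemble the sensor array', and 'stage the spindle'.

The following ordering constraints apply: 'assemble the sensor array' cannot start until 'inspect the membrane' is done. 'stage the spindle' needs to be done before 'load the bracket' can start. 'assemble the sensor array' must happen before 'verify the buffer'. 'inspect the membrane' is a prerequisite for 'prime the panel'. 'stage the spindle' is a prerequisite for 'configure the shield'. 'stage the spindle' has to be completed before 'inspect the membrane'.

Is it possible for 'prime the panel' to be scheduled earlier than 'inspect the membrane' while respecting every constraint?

There is a dependency chain 'inspect the membrane' → 'prime the panel', so 'prime the panel' always comes after 'inspect the membrane'.
Hence 'prime the panel' can never be scheduled before 'inspect the membrane'.

No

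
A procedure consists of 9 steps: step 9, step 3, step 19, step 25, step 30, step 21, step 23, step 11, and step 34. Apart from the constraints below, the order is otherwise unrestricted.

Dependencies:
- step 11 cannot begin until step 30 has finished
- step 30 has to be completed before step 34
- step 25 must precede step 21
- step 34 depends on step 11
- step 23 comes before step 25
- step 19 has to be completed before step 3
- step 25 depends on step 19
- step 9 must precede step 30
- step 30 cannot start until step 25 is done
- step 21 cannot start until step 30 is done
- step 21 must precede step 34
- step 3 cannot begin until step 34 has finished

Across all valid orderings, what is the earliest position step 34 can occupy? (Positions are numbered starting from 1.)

The steps that are forced before step 34, directly or transitively, are step 9, step 19, step 25, step 30, step 21, step 23, step 11. That's 7 steps.
So at minimum 7 steps come before step 34, putting step 34 no earlier than position 8. That position is achievable by scheduling exactly those predecessors first.

8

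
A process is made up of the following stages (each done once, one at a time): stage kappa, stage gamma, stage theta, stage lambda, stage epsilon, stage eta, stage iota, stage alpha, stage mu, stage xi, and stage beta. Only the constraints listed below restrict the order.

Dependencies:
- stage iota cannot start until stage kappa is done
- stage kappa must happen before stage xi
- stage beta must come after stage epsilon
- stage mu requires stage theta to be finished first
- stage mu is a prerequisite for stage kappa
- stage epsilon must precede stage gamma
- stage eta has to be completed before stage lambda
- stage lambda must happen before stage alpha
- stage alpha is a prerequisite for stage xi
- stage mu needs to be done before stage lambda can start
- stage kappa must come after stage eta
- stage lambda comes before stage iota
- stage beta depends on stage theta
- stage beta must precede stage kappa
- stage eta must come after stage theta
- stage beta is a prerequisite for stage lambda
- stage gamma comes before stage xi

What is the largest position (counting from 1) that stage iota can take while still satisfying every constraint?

Stage iota has no required successors, so nothing stops it from going last (position 11).

11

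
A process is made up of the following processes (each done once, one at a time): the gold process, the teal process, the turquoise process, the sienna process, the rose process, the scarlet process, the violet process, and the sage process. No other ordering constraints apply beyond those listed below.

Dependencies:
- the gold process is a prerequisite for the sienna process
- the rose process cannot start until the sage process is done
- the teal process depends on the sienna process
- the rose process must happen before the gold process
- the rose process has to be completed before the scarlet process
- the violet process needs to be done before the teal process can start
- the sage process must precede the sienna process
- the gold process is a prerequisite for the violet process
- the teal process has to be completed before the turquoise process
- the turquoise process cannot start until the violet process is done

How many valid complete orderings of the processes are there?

Only the sage process has no prerequisites, so it must go first.
Enumerating by repeatedly choosing an available process (one whose prerequisites are all placed) gives 12 distinct complete orderings.

12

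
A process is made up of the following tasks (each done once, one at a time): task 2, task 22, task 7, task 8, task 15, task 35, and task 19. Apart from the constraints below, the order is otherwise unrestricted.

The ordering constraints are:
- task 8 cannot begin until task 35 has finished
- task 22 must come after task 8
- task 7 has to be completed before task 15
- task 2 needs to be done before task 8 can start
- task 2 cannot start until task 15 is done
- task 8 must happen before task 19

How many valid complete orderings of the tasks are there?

2 tasks have no prerequisites (task 7, task 35), so any of them could come first.
Counting all ways to extend the partial order to a total order gives 8.

8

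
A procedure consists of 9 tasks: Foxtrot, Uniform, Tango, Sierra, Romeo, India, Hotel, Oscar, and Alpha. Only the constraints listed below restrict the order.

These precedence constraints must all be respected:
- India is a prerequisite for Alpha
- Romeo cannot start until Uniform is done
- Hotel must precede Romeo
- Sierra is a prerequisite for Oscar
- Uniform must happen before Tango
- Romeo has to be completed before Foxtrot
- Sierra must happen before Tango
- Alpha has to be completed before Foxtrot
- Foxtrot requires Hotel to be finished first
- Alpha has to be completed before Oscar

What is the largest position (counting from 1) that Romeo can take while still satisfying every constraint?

The only task forced after Romeo (directly or by a chain) is Foxtrot.
So at least 1 task follows Romeo, putting Romeo no later than position 8. That position is achievable by scheduling everything else first.

8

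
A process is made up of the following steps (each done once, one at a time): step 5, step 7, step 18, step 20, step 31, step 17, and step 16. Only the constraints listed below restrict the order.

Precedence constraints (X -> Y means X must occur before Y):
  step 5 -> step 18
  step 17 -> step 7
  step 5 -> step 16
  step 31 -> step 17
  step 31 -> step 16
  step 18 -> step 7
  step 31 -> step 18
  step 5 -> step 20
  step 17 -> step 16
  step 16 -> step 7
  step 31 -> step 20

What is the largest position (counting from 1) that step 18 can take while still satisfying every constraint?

6

The only step forced after step 18 (directly or by a chain) is step 7.
With 1 mandatory successor out of 7 steps total, the latest slot for step 18 is 7−1 = 6, and it's reachable by doing all non-successors before step 18.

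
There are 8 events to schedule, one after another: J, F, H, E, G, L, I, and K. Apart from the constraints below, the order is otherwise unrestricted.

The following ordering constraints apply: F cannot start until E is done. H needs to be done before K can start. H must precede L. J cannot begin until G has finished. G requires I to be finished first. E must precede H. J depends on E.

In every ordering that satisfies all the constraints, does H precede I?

No

Nothing in the constraints links H and I; they are unordered relative to each other.
There exist valid orderings with I before H, so H is not required to come first.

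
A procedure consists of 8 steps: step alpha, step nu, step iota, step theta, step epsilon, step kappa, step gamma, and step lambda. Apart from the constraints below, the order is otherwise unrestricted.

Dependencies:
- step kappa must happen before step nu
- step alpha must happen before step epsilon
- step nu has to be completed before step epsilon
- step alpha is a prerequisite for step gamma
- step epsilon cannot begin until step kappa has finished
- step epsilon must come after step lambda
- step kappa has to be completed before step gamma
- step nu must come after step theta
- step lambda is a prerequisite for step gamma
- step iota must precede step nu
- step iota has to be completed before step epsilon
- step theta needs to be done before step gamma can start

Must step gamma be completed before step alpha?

There is a chain step alpha → step gamma, which puts step alpha before step gamma.
So step gamma does not have to come before step alpha — it cannot.

No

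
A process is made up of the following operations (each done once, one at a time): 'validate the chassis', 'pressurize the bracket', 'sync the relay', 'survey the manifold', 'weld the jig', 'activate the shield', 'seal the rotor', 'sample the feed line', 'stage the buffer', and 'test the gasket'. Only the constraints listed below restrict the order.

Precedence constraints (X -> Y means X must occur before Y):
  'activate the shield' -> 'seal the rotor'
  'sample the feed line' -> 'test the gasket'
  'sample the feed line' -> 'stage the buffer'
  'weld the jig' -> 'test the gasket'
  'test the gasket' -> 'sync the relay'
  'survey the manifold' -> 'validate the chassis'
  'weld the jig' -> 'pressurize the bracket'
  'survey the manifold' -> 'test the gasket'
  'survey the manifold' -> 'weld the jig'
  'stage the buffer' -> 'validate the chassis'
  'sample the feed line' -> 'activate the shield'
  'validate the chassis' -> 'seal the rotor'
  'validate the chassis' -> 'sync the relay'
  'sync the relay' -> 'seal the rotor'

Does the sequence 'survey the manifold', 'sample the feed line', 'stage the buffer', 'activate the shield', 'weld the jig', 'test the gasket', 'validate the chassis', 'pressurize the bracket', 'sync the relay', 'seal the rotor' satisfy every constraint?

Going through the constraints one by one, each required predecessor appears earlier in the sequence than its dependent — e.g. 'activate the shield' (position 4) is before 'seal the rotor' (position 10), as required.

Yes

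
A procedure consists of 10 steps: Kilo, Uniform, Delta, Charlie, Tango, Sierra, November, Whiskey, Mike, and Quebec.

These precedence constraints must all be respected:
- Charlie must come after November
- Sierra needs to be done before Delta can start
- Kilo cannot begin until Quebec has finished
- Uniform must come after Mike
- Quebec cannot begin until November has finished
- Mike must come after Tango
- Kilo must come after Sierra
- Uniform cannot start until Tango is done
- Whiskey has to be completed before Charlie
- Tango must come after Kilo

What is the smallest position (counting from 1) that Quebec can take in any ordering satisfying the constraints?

The only step forced before Quebec (directly or transitively) is November.
So at minimum 1 step comes before Quebec, putting Quebec no earlier than position 2. That position is achievable by scheduling exactly that predecessor first.

2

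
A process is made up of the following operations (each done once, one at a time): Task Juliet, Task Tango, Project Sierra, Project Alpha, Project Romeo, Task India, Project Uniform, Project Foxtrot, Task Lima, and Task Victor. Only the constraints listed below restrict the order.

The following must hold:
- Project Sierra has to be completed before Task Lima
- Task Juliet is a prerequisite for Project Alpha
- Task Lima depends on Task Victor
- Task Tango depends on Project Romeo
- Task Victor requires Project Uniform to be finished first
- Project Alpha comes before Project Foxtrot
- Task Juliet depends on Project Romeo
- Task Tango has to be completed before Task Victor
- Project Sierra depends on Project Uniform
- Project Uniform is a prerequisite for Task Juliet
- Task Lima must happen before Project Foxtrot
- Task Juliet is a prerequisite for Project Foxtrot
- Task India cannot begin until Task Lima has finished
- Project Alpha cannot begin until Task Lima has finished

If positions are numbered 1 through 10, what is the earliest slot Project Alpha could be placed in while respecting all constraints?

8

Every operation that must precede Project Alpha has to come before it. Tracing all chains that end at Project Alpha, those operations are: Task Juliet, Task Tango, Project Sierra, Project Romeo, Project Uniform, Task Lima, Task Victor — 7 in total.
So at minimum 7 operations come before Project Alpha, putting Project Alpha no earlier than position 8. That position is achievable by scheduling exactly those predecessors first.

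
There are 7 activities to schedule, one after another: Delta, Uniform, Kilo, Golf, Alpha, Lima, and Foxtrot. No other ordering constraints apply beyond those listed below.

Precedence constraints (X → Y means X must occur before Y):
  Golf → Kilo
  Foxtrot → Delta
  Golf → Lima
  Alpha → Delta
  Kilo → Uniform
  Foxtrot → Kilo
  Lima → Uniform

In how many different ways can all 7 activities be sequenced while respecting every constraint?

91

The activities with no prerequisites are Golf, Alpha, Foxtrot; any of them can be placed first.
Counting all ways to extend the partial order to a total order gives 91.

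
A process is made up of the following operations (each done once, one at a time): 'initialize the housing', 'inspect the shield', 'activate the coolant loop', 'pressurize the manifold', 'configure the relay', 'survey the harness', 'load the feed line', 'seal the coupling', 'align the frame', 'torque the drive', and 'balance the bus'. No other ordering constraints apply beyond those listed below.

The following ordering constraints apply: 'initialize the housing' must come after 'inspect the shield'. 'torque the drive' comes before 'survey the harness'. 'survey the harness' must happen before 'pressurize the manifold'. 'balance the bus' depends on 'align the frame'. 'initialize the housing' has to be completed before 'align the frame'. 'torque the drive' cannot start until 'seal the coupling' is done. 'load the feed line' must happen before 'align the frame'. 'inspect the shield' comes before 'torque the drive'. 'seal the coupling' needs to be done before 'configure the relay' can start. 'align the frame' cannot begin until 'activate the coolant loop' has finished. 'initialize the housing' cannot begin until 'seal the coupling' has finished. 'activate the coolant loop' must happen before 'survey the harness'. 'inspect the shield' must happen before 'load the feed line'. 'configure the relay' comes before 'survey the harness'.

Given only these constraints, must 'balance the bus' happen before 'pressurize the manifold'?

No chain of constraints connects 'balance the bus' to 'pressurize the manifold' in either direction.
There exist valid orderings with 'pressurize the manifold' before 'balance the bus', so 'balance the bus' is not required to come first.

No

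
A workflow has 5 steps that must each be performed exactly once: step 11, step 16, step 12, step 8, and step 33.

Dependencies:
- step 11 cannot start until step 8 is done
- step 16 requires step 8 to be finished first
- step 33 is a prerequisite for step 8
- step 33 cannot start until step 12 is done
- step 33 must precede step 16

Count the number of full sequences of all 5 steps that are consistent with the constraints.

Step 12 is the only step with nothing required before it, so every ordering starts there.
Enumerating by repeatedly choosing an available step (one whose prerequisites are all placed) gives 2 distinct complete orderings.

2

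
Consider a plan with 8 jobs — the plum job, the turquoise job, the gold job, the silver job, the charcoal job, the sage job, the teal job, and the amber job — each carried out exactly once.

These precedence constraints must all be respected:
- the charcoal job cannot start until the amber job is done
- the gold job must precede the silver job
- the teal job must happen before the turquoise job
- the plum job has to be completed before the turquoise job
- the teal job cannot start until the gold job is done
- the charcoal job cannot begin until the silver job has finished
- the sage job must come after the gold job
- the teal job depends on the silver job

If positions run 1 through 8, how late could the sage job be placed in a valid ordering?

Nothing depends on the sage job, so it can be the final job, position 8.

8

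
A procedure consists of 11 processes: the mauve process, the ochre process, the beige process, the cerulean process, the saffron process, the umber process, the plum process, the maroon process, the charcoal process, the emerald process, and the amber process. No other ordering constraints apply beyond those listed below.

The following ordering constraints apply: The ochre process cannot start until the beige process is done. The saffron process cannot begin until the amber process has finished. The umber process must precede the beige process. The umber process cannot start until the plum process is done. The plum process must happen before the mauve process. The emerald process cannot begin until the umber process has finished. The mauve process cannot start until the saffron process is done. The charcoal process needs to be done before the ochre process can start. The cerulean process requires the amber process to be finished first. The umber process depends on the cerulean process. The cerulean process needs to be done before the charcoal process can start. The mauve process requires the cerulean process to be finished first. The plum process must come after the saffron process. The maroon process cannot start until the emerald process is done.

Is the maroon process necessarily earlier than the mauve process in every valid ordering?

The maroon process and the mauve process are not related by any chain of constraints.
A valid ordering placing the mauve process before the maroon process exists, so the answer is no.

No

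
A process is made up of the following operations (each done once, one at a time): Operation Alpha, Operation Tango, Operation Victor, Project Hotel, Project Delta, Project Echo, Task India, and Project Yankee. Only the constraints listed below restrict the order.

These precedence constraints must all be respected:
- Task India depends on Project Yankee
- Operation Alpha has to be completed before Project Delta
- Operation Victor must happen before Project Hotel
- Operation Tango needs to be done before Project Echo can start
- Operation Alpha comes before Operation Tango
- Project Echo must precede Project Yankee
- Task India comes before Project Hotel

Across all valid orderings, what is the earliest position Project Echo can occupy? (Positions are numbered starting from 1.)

Every operation that must precede Project Echo has to come before it. Tracing all chains that end at Project Echo, those operations are: Operation Alpha, Operation Tango — 2 in total.
So at minimum 2 operations come before Project Echo, putting Project Echo no earlier than position 3. That position is achievable by scheduling exactly those predecessors first.

3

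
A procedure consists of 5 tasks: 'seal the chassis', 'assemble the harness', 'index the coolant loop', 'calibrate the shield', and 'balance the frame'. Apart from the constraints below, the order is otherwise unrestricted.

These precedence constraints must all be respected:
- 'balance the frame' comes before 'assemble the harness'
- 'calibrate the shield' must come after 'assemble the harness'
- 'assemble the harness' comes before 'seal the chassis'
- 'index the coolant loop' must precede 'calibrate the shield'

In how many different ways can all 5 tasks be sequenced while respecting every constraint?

7

The tasks with no prerequisites are 'index the coolant loop', 'balance the frame'; any of them can be placed first.
Systematically extending each partial ordering one task at a time and counting, there are 7 complete orderings.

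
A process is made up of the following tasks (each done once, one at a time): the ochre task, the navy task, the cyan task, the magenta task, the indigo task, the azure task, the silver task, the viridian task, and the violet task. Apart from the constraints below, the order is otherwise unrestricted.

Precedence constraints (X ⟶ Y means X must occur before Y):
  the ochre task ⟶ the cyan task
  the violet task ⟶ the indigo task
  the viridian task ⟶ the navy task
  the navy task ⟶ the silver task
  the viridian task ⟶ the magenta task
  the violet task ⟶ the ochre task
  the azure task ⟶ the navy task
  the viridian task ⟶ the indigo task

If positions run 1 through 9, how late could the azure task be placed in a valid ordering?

7

The tasks that are forced after the azure task, directly or by a chain of constraints, are the navy task, the silver task. That's 2 tasks.
With 2 mandatory successors out of 9 tasks total, the latest slot for the azure task is 9−2 = 7, and it's reachable by doing all non-successors before the azure task.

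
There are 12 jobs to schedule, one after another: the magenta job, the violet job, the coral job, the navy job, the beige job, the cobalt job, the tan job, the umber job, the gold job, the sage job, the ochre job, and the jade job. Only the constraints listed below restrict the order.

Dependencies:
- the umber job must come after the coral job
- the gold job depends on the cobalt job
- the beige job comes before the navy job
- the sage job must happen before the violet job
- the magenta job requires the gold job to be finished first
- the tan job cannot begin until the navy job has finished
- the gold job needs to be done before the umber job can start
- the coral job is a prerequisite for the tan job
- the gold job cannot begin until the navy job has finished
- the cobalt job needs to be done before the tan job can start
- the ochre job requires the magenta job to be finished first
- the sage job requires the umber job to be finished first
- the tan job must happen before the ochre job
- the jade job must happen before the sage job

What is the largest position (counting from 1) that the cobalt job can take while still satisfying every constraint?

5

Following every chain forward from the cobalt job, the jobs that must come later are the magenta job, the violet job, the tan job, the umber job, the gold job, the sage job, the ochre job — 7 of them.
So at least 7 jobs follow the cobalt job, putting the cobalt job no later than position 5. That position is achievable by scheduling everything else first.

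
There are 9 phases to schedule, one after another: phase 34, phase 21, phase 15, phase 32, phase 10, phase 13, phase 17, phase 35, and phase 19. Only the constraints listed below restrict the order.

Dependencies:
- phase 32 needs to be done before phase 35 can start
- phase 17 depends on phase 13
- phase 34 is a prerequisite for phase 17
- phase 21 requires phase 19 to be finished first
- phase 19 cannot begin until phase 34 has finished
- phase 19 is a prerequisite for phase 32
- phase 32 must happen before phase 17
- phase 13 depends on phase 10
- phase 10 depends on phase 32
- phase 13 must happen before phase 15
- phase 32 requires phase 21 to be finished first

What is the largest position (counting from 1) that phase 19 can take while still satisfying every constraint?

2

Following every chain forward from phase 19, the phases that must come later are phase 21, phase 15, phase 32, phase 10, phase 13, phase 17, phase 35 — 7 of them.
So at least 7 phases follow phase 19, putting phase 19 no later than position 2. That position is achievable by scheduling everything else first.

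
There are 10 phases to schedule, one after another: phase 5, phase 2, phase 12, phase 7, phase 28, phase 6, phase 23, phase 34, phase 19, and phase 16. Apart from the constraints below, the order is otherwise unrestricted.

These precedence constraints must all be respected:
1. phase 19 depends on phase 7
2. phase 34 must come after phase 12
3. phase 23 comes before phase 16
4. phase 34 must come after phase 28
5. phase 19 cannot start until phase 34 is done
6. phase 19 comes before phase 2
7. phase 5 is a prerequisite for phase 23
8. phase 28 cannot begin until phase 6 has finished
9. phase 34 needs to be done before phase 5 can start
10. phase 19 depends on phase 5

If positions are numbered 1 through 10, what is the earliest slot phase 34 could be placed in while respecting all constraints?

Every phase that must precede phase 34 has to come before it. Tracing all chains that end at phase 34, those phases are: phase 12, phase 28, phase 6 — 3 in total.
So at minimum 3 phases come before phase 34, putting phase 34 no earlier than position 4. That position is achievable by scheduling exactly those predecessors first.

4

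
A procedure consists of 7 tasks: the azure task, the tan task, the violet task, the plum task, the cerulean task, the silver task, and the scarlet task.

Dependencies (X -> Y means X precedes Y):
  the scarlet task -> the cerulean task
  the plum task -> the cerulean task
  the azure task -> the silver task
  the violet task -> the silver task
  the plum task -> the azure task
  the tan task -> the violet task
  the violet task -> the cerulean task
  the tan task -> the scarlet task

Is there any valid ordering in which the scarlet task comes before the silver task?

Nothing in the constraints forces the silver task before the scarlet task — there is no chain from the silver task to the scarlet task.
So a valid ordering placing the scarlet task earlier than the silver task exists.

Yes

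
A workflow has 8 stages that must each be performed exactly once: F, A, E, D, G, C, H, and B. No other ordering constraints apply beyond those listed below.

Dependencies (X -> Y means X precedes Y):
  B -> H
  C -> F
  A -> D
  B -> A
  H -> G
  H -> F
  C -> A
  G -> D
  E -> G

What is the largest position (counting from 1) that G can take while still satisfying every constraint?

Following the constraints forward from G, its only required successor is D.
With 1 mandatory successor out of 8 stages total, the latest slot for G is 8−1 = 7, and it's reachable by doing all non-successors before G.

7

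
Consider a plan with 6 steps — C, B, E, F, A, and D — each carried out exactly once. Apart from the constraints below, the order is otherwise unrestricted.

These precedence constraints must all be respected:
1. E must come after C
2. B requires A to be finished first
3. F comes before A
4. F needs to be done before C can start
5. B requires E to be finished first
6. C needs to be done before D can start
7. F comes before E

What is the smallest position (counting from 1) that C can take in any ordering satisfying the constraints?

Working backwards through the constraints from C, its only required predecessor is F.
With 1 mandatory predecessor, the earliest C can sit is position 1+1 = 2, and placing just that one first achieves it.

2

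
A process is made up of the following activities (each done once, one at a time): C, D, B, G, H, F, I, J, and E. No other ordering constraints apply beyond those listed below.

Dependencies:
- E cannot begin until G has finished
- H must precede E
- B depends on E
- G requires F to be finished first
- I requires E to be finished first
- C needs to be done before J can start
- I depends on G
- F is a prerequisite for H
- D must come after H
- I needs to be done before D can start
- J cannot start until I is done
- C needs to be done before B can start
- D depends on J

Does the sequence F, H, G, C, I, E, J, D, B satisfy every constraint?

Here E comes after I.
That contradicts the constraint that E must precede I.

No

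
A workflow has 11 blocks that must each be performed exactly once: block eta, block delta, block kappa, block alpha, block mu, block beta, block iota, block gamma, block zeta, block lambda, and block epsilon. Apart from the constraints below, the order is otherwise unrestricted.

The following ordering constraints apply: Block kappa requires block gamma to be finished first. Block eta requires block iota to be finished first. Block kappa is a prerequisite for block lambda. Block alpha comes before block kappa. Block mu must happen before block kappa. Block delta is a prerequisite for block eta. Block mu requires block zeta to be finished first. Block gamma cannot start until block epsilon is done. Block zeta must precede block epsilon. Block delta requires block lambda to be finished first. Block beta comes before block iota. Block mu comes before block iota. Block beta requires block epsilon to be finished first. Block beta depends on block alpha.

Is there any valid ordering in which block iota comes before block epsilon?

The constraints give a chain block epsilon → block beta → block iota, which forces block epsilon before block iota.
So no valid ordering can have block iota before block epsilon.

No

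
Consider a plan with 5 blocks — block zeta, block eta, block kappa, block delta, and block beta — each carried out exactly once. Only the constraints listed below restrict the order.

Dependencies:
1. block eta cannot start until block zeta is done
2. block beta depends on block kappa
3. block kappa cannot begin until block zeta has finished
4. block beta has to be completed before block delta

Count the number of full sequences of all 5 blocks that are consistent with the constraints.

Only block zeta has no prerequisites, so it must go first.
Counting all ways to extend the partial order to a total order gives 4.

4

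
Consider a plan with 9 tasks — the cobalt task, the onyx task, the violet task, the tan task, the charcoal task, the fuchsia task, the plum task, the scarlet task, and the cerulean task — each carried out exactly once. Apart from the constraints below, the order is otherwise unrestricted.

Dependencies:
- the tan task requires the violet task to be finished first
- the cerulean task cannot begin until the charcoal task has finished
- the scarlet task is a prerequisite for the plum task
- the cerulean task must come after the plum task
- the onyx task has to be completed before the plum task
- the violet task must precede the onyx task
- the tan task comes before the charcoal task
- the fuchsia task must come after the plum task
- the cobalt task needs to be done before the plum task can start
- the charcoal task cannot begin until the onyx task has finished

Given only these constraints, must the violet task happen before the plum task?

Yes

Following the dependencies: the violet task → the onyx task → the plum task.
That forces the violet task before the plum task in every valid schedule.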